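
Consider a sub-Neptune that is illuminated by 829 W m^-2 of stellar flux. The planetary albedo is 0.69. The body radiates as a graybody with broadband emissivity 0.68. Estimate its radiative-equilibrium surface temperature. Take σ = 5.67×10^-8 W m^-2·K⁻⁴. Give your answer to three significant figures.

202 K

Averaging over the sphere, the absorbed flux is S(1−α)/4 = 64.25 W m^-2.
Radiative balance εσT⁴ = 64.25 gives T = [64.25/(0.68·σ)]^(1/4) = 202.0 K.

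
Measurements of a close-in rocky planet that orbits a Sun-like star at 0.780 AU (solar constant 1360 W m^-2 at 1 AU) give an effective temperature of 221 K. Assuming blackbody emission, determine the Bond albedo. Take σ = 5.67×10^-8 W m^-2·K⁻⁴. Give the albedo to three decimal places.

0.758

By the inverse-square law, S = 1360/0.780² = 2235 W m^-2.
Rearranging the radiative balance, α = 1 − 4σT⁴/S.
4σT⁴ = 4·5.67×10⁻⁸·(221)⁴ = 541.0 W m^-2.
Hence α = 1 − 541.0/2235 = 0.7580.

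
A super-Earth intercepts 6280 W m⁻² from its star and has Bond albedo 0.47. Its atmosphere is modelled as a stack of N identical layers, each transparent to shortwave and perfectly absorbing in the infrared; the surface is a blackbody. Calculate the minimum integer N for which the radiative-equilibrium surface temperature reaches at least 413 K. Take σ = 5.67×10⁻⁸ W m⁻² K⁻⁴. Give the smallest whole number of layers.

1

Top-of-atmosphere balance: σT_e⁴ = S(1−α)/4 = 832.1 W m⁻² → T_e = 348.1 K.
Need (N+1)T_e⁴ ≥ T_s⁴, i.e. N+1 ≥ (413/348.1)⁴ = 1.982.
The minimum whole number is N = 1.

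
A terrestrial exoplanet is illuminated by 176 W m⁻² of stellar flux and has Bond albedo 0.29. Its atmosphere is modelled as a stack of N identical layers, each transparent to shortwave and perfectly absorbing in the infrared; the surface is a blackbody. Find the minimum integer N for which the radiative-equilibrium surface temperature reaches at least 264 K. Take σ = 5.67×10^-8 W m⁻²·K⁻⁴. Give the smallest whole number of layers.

8

The effective emission temperature is T_e = [S(1−α)/(4σ)]^¼ = 153.2 K.
Need (N+1)T_e⁴ ≥ T_s⁴, i.e. N+1 ≥ (264/153.2)⁴ = 8.816.
Rounding up, N = 8.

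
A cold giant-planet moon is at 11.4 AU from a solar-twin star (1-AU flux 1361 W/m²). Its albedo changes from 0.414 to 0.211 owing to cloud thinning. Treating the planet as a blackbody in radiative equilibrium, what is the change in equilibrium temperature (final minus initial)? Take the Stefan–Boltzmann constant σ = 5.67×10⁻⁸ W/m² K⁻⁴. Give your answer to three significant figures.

Flux at the orbit: S = 1361/(11.4)² = 10.47 W/m².
With α = 0.414, T₁ = 72.12 K.
After:  T₂ = [10.47·0.789/(4σ)]^(1/4) = 77.69 K.
ΔT = T₂ − T₁ = 5.568 K.

5.57 K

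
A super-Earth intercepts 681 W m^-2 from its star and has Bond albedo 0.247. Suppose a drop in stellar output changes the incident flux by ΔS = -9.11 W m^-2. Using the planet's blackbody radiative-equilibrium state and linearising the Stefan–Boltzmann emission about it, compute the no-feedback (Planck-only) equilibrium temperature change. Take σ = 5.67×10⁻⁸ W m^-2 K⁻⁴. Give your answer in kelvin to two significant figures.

The baseline emission temperature is T_e = 218.1 K.
Only a fraction (1−α) is absorbed and it's spread over 4πR², so ΔF = (1−α)ΔS/4 = -1.715 W m^-2.
The Planck feedback parameter is 4σT_e³ = 2.352 W m^-2/K.
So ΔT₀ = -1.715/2.352 = -0.729 K.

-0.73 K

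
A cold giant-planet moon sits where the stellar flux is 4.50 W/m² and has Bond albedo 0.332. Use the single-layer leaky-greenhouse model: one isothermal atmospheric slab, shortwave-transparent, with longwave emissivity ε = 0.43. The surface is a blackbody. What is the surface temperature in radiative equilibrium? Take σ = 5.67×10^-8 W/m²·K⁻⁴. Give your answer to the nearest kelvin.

The planet radiates to space at T_e = [S(1−α)/(4σ)]^(1/4) = 60.34 K.
Surface balance with a leaky layer gives σT_s⁴ = σT_e⁴·2/(2−ε), so T_s = T_e·[2/(2−0.43)]^(1/4) = 64.10 K.

64 K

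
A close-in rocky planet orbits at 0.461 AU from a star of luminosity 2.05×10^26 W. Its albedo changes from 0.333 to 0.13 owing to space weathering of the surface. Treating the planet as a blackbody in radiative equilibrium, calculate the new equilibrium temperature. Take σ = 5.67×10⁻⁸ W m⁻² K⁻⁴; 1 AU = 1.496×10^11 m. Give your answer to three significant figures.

d = 0.461 × 1.496×10^11 m = 6.897×10^10 m.
Spreading L over a sphere of radius d: S = 2.05×10^26/(4π·6.90×10^10²) = 3430 W m⁻².
With the new albedo, S(1−α₂)/4 = 746.0 W m⁻², so T₂ = 338.7 K.

339 K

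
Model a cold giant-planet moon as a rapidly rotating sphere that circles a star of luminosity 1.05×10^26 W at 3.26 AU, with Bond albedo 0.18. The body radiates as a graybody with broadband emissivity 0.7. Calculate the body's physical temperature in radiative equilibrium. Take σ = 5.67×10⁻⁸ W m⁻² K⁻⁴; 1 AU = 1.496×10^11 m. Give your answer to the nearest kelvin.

d = 3.26 × 1.496×10^11 m = 4.877×10^11 m.
S = L/(4πd²) = 35.13 W m⁻².
Averaging over the sphere, the absorbed flux is S(1−α)/4 = 7.202 W m⁻².
Equating to εσT⁴ with ε = 0.7: T = (7.202/0.7σ)^(1/4) = 116.1 K.

116 K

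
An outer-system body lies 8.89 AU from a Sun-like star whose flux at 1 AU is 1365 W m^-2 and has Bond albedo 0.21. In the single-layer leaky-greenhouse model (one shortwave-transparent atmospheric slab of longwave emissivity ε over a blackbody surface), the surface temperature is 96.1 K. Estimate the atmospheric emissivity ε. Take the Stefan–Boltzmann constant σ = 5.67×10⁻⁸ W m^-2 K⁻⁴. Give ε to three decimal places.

0.589

Flux at the orbit: S = 1365/(8.89)² = 17.27 W m^-2.
TOA balance gives T_e = 88.07 K.
Inverting T_s⁴ = 2T_e⁴/(2−ε): (T_e/T_s)⁴ = 0.7054, so ε = 2(1 − 0.7054) = 0.5893.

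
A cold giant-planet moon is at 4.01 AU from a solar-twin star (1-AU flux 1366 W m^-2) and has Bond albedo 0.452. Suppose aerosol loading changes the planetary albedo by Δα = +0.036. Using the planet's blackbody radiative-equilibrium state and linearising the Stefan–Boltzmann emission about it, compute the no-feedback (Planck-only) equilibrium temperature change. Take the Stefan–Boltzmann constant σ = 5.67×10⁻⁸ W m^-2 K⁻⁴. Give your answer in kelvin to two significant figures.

-2.0 kelvin

By the inverse-square law, S = 1366/4.01² = 84.95 W m^-2.
Unperturbed T_e = [84.95·(1−0.452)/(4σ)]^¼ = 119.7 K.
The change in absorbed flux is Δ[S(1−α)/4] = −SΔα/4 = -0.7645 W m^-2.
Planck response: λ_P = 4σT_e³ = 4·5.67×10⁻⁸·(119.7)³ = 0.3889 W m^-2/K.
Hence the no-feedback warming is ΔF/(4σT_e³) = -1.97 K.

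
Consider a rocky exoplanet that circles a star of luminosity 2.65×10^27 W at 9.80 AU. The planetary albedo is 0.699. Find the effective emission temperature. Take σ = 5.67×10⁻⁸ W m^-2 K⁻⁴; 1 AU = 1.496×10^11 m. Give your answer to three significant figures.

d = 9.80 × 1.496×10^11 m = 1.466×10^12 m.
S = L/(4πd²) = 98.11 W m^-2.
Averaging over the sphere, the absorbed flux is S(1−α)/4 = 7.383 W m^-2.
In equilibrium σT⁴ equals this, so T = 106.8 K.

107 kelvin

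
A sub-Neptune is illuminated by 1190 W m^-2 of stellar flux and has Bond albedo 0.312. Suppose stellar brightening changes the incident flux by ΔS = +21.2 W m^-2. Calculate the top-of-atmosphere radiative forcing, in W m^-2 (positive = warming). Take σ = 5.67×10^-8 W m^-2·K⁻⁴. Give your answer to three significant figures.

Only a fraction (1−α) is absorbed and it's spread over 4πR², so ΔF = (1−α)ΔS/4 = 3.646 W m^-2.

3.65 W m^-2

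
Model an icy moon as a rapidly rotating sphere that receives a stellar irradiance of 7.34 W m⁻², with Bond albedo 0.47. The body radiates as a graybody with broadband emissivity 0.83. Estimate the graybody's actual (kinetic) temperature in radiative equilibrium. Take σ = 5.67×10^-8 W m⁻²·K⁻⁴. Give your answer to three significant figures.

The planet absorbs (1−α)S over its disc πR² and re-emits over 4πR², so the mean absorbed flux is (1−0.47)·7.340/4 = 0.9726 W m⁻².
Radiative balance εσT⁴ = 0.9726 gives T = [0.9726/(0.83·σ)]^(1/4) = 67.42 K.

67.4 kelvin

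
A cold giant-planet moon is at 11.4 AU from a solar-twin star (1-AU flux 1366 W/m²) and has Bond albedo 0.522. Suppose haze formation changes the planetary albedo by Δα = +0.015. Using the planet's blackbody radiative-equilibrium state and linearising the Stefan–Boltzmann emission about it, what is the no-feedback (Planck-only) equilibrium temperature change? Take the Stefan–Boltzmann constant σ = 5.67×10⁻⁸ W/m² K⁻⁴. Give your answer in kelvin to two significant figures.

Flux at the orbit: S = 1366/(11.4)² = 10.51 W/m².
Unperturbed T_e = [10.51·(1−0.522)/(4σ)]^¼ = 68.61 K.
The change in absorbed flux is Δ[S(1−α)/4] = −SΔα/4 = -0.03942 W/m².
Planck response: λ_P = 4σT_e³ = 4·5.67×10⁻⁸·(68.61)³ = 0.07323 W/m²/K.
So ΔT₀ = -0.03942/0.07323 = -0.538 K.

-0.54 kelvin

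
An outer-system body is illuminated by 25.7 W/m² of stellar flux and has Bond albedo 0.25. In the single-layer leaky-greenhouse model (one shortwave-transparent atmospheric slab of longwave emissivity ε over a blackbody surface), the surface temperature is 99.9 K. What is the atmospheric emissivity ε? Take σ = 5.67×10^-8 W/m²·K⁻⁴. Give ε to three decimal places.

0.293

Effective temperature: T_e = [S(1−α)/(4σ)]^(1/4) = 96.01 K.
Inverting T_s⁴ = 2T_e⁴/(2−ε): (T_e/T_s)⁴ = 0.8533, so ε = 2(1 − 0.8533) = 0.2934.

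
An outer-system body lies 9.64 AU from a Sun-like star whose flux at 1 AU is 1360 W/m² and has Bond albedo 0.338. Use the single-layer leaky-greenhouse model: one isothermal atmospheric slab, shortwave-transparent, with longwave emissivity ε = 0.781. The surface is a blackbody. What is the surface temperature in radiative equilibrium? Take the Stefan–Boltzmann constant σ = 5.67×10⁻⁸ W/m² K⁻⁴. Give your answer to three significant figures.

By the inverse-square law, S = 1360/9.64² = 14.63 W/m².
The planet radiates to space at T_e = [S(1−α)/(4σ)]^(1/4) = 80.84 K.
Surface balance with a leaky layer gives σT_s⁴ = σT_e⁴·2/(2−ε), so T_s = T_e·[2/(2−0.781)]^(1/4) = 91.50 K.

91.5 kelvin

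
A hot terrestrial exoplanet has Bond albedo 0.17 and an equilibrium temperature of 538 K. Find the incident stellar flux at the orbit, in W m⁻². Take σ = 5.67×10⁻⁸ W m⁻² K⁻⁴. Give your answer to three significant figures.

Invert the energy balance for S: S = 4σT⁴/(1−α).
The emitted flux is σT⁴ = 4750 W m⁻².
S = 4·4750/0.83 = 22890 W m⁻².

22900 W m⁻²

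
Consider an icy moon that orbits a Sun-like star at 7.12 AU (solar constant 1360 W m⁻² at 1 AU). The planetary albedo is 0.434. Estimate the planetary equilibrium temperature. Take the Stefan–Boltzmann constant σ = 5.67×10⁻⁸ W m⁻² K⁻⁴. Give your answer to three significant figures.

Flux at the orbit: S = 1360/(7.12)² = 26.83 W m⁻².
The planet absorbs (1−α)S over its disc πR² and re-emits over 4πR², so the mean absorbed flux is (1−0.434)·26.83/4 = 3.796 W m⁻².
In equilibrium σT⁴ equals this, so T = 90.46 K.

90.5 K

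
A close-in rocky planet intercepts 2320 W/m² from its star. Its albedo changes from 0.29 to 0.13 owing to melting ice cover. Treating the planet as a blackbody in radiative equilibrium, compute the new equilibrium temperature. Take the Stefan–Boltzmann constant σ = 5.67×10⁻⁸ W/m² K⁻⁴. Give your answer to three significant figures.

New equilibrium: T₂ = [(1−0.13)·2320/(4σ)]^(1/4) = 307.1 K.

307 K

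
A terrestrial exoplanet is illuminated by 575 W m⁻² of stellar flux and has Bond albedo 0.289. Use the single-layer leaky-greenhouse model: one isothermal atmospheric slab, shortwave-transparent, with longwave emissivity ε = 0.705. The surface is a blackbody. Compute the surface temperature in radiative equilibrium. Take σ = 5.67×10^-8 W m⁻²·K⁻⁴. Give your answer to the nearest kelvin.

The planet radiates to space at T_e = [S(1−α)/(4σ)]^(1/4) = 206.1 K.
For a single slab of emissivity ε, T_s⁴ = 2T_e⁴/(2−ε); thus T_s = 206.1·(1.544)^(1/4) = 229.7 K.

230 kelvin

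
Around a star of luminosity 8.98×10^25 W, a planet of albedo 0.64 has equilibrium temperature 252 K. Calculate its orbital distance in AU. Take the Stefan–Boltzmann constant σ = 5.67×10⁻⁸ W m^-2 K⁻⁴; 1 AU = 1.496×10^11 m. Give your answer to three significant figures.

Energy balance gives S = 4σT⁴/(1−α) = 2541 W m^-2.
S = L/(4πd²) → d = √(L/4πS) = √(8.98×10^25/(4π·2541)) = 5.303×10^10 m = 0.3545 AU.

0.355 AU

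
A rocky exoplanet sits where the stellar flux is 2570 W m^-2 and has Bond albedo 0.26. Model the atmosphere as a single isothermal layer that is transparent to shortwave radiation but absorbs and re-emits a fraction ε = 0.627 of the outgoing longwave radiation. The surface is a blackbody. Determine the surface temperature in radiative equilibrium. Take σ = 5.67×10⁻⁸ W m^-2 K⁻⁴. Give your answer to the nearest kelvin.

At the top of the atmosphere, σT_e⁴ = S(1−α)/4 = 475.4 W m^-2, giving T_e = 302.6 K.
The surface balance (absorbed SW + ε·downward IR = σT_s⁴) with T_a⁴ = T_s⁴/2 reduces to T_s = T_e·[2/(2−ε)]^¼ = 332.4 K.

332 kelvin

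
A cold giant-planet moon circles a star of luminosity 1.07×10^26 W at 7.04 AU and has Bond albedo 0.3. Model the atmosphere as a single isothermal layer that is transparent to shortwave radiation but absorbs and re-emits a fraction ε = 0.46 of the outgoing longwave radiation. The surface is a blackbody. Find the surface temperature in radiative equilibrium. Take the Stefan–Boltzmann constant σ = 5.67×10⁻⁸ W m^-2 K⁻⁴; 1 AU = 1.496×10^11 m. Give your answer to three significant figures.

d = 7.04 × 1.496×10^11 m = 1.053×10^12 m.
Spreading L over a sphere of radius d: S = 1.07×10^26/(4π·1.05×10^12²) = 7.677 W m^-2.
Effective emission temperature (TOA balance): σT_e⁴ = S(1−α)/4 = 1.343 W m^-2 → T_e = 69.77 K.
For a single slab of emissivity ε, T_s⁴ = 2T_e⁴/(2−ε); thus T_s = 69.77·(1.299)^(1/4) = 74.48 K.

74.5 K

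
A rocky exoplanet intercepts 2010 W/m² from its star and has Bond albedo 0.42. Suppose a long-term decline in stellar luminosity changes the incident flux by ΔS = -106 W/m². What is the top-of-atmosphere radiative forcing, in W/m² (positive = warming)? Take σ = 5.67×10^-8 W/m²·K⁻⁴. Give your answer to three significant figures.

ΔF = Δ[S(1−α)]/4 = (1−0.42)·-106/4 = -15.37 W/m².

-15.4 W/m²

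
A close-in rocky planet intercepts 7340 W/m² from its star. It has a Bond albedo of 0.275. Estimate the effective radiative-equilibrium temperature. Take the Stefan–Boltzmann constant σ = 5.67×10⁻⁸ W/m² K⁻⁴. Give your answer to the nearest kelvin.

391 K

The planet absorbs (1−α)S over its disc πR² and re-emits over 4πR², so the mean absorbed flux is (1−0.275)·7340/4 = 1330 W/m².
Balancing against σT⁴: T = (1330/5.67×10⁻⁸)^(1/4) = 391.4 K.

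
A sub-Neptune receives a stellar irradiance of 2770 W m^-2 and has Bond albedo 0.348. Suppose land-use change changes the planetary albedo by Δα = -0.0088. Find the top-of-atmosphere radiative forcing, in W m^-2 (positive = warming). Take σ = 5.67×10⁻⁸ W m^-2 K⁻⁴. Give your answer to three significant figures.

TOA radiative forcing: ΔF = −S·Δα/4 = −2770·(-0.0088)/4 = 6.094 W m^-2.

6.09 W m^-2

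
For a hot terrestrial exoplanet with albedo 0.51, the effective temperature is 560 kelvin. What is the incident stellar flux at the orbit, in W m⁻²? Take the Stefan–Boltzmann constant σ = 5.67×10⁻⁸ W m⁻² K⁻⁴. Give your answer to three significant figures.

45500 W m⁻²

From S(1−α)/4 = σT⁴: S = 4σT⁴/(1−α).
The emitted flux is σT⁴ = 5576 W m⁻².
So S = 4×5576/(1−0.51) = 45520 W m⁻².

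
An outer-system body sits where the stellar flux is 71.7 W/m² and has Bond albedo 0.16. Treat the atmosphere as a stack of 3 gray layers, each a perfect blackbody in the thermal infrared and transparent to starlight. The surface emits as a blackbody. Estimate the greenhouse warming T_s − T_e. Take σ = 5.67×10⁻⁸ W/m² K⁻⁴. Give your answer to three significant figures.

OLR = S(1−α)/4 = 15.06 W/m²; the top layer radiates at T_e = 127.7 K.
Surface: T_s = (4)^¼·T_e = 180.5 K.
Warming: T_s − T_e = 52.88 K.

52.9 kelvin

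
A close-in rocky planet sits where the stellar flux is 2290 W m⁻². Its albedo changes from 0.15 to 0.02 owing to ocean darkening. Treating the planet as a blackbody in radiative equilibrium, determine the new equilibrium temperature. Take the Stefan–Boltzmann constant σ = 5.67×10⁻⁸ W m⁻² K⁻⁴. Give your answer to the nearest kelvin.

315 K

With the new albedo, S(1−α₂)/4 = 561.0 W m⁻², so T₂ = 315.4 K.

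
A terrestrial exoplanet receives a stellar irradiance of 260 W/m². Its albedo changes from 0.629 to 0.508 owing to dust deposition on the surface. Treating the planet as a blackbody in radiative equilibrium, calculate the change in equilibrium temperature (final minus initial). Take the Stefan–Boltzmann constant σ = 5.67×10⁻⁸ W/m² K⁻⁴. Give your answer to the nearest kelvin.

11 kelvin

With α = 0.629, T₁ = 143.6 K.
With α = 0.508, T₂ = 154.1 K.
ΔT = T₂ − T₁ = 10.50 K.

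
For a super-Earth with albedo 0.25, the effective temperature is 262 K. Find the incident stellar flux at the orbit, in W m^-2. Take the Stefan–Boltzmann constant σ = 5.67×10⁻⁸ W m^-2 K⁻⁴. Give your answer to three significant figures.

1420 W m^-2

From S(1−α)/4 = σT⁴: S = 4σT⁴/(1−α).
σT⁴ = 5.67×10⁻⁸·(262)⁴ = 267.2 W m^-2.
S = 4·267.2/0.75 = 1425 W m^-2.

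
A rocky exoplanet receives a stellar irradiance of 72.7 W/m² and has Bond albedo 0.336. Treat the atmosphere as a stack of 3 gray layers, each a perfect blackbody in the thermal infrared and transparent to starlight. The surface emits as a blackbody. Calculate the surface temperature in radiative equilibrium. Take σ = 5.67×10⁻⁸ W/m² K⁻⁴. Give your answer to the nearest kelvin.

171 kelvin

Top-of-atmosphere balance: σT_e⁴ = S(1−α)/4 = 12.07 W/m² → T_e = 120.8 K.
With N = 3 opaque layers, T_s = (N+1)^(1/4)·T_e = 4^(1/4)·120.8 = 170.8 K.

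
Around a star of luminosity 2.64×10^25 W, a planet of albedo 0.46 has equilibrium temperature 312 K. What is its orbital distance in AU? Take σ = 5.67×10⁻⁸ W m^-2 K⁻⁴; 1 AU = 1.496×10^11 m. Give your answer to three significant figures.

0.154 AU

Energy balance gives S = 4σT⁴/(1−α) = 3980 W m^-2.
Then d = [L/(4πS)]^(1/2) = 2.298×10^10 m, i.e. 0.1536 AU.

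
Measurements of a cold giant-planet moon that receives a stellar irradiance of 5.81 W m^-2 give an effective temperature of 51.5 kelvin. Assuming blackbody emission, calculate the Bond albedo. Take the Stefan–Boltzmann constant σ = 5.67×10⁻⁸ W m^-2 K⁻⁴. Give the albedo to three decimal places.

0.725

Rearranging the radiative balance, α = 1 − 4σT⁴/S.
4σT⁴ = 4·5.67×10⁻⁸·(51.5)⁴ = 1.595 W m^-2.
1−α = 1.595/5.810 = 0.2746, so α = 0.7254.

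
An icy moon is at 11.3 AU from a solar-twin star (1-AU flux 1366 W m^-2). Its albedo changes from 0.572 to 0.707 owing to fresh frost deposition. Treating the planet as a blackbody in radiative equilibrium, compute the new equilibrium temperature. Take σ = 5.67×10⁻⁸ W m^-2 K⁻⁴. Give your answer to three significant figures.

Flux at the orbit: S = 1366/(11.3)² = 10.70 W m^-2.
New equilibrium: T₂ = [(1−0.707)·10.70/(4σ)]^(1/4) = 60.97 K.

61.0 K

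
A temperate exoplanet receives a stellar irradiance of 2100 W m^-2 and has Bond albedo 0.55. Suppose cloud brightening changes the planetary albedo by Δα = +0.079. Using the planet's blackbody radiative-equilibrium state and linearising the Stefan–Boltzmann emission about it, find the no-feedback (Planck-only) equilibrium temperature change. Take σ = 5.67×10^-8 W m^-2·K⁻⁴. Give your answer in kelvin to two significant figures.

-11 K

Reference equilibrium: T_e = [S(1−α)/(4σ)]^(1/4) = 254.1 K.
ΔF = −(S/4)Δα = −(2100/4)×(+0.079) = -41.48 W m^-2.
The Planck feedback parameter is 4σT_e³ = 3.720 W m^-2/K.
So ΔT₀ = -41.48/3.720 = -11.2 K.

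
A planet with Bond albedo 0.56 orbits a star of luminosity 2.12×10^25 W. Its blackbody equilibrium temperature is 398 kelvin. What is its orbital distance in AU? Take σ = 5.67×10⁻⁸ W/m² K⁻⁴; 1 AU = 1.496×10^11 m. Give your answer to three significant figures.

0.0763 AU

Required flux: S = 4σT⁴/(1−α) = 12930 W/m².
S = L/(4πd²) → d = √(L/4πS) = √(2.12×10^25/(4π·12930)) = 1.142×10^10 m = 0.07634 AU.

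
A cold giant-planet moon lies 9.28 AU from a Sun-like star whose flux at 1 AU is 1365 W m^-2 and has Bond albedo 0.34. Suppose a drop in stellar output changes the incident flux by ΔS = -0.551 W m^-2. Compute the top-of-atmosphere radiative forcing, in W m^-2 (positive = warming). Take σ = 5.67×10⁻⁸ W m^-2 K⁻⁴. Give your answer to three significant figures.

Flux at the orbit: S = 1365/(9.28)² = 15.85 W m^-2.
TOA radiative forcing: ΔF = (1−α)ΔS/4 = 0.66·(-0.551)/4 = -0.09091 W m^-2.

-0.0909 W m^-2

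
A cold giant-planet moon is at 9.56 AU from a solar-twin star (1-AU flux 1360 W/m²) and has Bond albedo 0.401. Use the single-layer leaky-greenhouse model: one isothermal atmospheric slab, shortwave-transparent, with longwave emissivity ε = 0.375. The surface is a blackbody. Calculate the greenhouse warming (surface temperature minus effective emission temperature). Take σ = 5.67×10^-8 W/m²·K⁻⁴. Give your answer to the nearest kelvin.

By the inverse-square law, S = 1360/9.56² = 14.88 W/m².
The planet radiates to space at T_e = [S(1−α)/(4σ)]^(1/4) = 79.18 K.
The surface balance (absorbed SW + ε·downward IR = σT_s⁴) with T_a⁴ = T_s⁴/2 reduces to T_s = T_e·[2/(2−ε)]^¼ = 83.40 K.
The atmosphere warms the surface by 4.219 K.

4 K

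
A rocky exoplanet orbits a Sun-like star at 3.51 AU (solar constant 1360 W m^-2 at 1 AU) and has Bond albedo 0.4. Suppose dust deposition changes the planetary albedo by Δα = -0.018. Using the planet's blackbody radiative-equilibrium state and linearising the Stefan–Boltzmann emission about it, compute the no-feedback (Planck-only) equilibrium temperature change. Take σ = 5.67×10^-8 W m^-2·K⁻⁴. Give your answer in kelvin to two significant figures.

0.98 kelvin

Flux at the orbit: S = 1360/(3.51)² = 110.4 W m^-2.
Reference equilibrium: T_e = [S(1−α)/(4σ)]^(1/4) = 130.7 K.
ΔF = −(S/4)Δα = −(110.4/4)×(-0.018) = 0.4967 W m^-2.
Linearising σT⁴ gives d(σT⁴)/dT = 4σT_e³ = 0.5067 W m^-2 per K.
So ΔT₀ = 0.4967/0.5067 = 0.980 K.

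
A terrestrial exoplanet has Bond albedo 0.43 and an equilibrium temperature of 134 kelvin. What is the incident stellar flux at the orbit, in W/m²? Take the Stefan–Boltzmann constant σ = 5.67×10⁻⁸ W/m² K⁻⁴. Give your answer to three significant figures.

From S(1−α)/4 = σT⁴: S = 4σT⁴/(1−α).
σT⁴ = 5.67×10⁻⁸·(134)⁴ = 18.28 W/m².
S = 4·18.28/0.57 = 128.3 W/m².

128 W/m²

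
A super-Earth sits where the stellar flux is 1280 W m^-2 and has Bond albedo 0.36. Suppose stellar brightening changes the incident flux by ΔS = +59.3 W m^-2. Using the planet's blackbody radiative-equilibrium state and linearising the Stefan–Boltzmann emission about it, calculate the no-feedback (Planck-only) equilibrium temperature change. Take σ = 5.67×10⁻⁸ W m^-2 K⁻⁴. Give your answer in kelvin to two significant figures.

Reference equilibrium: T_e = [S(1−α)/(4σ)]^(1/4) = 245.2 K.
Only a fraction (1−α) is absorbed and it's spread over 4πR², so ΔF = (1−α)ΔS/4 = 9.488 W m^-2.
Planck response: λ_P = 4σT_e³ = 4·5.67×10⁻⁸·(245.2)³ = 3.342 W m^-2/K.
ΔT₀ = ΔF/λ_P = 9.488/3.342 = 2.84 K.

2.8 K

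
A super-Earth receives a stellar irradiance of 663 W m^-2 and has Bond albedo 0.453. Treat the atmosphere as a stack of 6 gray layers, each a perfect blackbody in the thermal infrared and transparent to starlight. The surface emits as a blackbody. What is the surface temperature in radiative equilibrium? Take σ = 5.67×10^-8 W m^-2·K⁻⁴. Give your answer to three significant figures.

OLR = S(1−α)/4 = 90.67 W m^-2; the top layer radiates at T_e = 200.0 K.
Layer-by-layer balance gives σT_s⁴ = (N+1)σT_e⁴, so T_s = 7^¼·200.0 = 325.3 K.

325 K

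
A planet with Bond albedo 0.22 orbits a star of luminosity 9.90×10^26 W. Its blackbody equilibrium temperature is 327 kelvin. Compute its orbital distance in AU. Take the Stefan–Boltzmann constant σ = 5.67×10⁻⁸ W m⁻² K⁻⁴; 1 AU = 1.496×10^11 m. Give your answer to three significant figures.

1.03 AU

Energy balance gives S = 4σT⁴/(1−α) = 3325 W m⁻².
Then d = [L/(4πS)]^(1/2) = 1.539×10^11 m, i.e. 1.029 AU.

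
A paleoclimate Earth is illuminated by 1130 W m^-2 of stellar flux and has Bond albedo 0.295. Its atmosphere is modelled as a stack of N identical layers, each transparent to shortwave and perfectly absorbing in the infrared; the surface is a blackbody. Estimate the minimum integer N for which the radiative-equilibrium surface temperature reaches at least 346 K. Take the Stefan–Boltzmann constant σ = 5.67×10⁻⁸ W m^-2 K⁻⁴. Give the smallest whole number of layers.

The effective emission temperature is T_e = [S(1−α)/(4σ)]^¼ = 243.4 K.
T_s = (N+1)^(1/4)·T_e ≥ 346 K requires N+1 ≥ (T_s/T_e)⁴ = (346/243.4)⁴ = 4.080.
So N ≥ 3.080; the smallest integer is N = 4.

4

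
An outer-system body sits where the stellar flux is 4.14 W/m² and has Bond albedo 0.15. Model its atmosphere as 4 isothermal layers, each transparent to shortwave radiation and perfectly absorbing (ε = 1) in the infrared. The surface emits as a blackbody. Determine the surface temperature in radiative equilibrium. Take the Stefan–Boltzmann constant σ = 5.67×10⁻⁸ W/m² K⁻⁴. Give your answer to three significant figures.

93.9 K

Top-of-atmosphere balance: σT_e⁴ = S(1−α)/4 = 0.8797 W/m² → T_e = 62.76 K.
Layer-by-layer balance gives σT_s⁴ = (N+1)σT_e⁴, so T_s = 5^¼·62.76 = 93.85 K.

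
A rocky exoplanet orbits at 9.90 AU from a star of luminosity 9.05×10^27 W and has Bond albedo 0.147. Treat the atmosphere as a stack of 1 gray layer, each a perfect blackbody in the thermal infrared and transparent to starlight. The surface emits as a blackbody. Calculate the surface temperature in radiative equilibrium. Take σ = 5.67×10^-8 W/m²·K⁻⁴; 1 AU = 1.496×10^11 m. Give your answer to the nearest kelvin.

d = 9.90 × 1.496×10^11 m = 1.481×10^12 m.
Flux at the orbit: S = L/(4πd²) = 9.05×10^27/(4π·(1.48×10^12)²) = 328.3 W/m².
Top-of-atmosphere balance: σT_e⁴ = S(1−α)/4 = 70.02 W/m² → T_e = 187.5 K.
Layer-by-layer balance gives σT_s⁴ = (N+1)σT_e⁴, so T_s = 2^¼·187.5 = 222.9 K.

223 K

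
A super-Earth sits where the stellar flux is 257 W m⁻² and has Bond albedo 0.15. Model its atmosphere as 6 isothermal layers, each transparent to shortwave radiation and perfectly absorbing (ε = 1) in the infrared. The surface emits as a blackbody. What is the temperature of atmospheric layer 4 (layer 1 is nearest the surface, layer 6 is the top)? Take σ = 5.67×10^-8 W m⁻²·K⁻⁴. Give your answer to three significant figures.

232 kelvin

OLR = S(1−α)/4 = 54.61 W m⁻²; the top layer radiates at T_e = 176.2 K.
In the N-layer model, layer k (counted from the surface) has T_k = (N+1−k)^(1/4)·T_e.
With k = 4: T_4 = (6+1−4)^¼·176.2 K = 231.9 K.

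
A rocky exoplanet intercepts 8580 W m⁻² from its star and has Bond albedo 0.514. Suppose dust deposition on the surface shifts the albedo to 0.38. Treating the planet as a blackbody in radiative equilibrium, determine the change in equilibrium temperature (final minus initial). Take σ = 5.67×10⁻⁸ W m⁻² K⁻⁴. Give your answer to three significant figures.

Before: T₁ = [8580·0.486/(4σ)]^(1/4) = 368.2 K.
After:  T₂ = [8580·0.62/(4σ)]^(1/4) = 391.3 K.
Change: 391.3 − 368.2 = 23.11 K.

23.1 K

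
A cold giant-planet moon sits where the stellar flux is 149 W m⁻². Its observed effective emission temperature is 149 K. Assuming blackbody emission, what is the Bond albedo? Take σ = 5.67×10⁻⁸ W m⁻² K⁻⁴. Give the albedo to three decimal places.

0.250

Energy balance: S(1−α)/4 = σT⁴, so 1−α = 4σT⁴/S.
σT⁴ = 27.95 W m⁻², so 4σT⁴ = 111.8 W m⁻².
Hence α = 1 − 111.8/149.0 = 0.2498.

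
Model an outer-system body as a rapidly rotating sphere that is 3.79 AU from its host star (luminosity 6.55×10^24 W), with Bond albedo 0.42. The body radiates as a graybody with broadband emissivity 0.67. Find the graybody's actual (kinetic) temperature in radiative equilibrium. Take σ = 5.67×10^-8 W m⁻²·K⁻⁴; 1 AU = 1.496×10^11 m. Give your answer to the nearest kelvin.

d = 3.79 × 1.496×10^11 m = 5.670×10^11 m.
Flux at the orbit: S = L/(4πd²) = 6.55×10^24/(4π·(5.67×10^11)²) = 1.621 W m⁻².
Averaging over the sphere, the absorbed flux is S(1−α)/4 = 0.2351 W m⁻².
Equating to εσT⁴ with ε = 0.67: T = (0.2351/0.67σ)^(1/4) = 49.88 K.

50 K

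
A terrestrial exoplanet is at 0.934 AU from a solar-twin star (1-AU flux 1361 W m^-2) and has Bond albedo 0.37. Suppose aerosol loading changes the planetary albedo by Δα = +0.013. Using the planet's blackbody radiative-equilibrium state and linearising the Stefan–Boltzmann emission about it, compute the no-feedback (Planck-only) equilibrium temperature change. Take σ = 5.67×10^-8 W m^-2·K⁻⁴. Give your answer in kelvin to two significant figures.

-1.3 kelvin

Flux at the orbit: S = 1361/(0.934)² = 1560 W m^-2.
The baseline emission temperature is T_e = 256.6 K.
TOA radiative forcing: ΔF = −S·Δα/4 = −1560·(+0.013)/4 = -5.070 W m^-2.
Linearising σT⁴ gives d(σT⁴)/dT = 4σT_e³ = 3.831 W m^-2 per K.
Hence the no-feedback warming is ΔF/(4σT_e³) = -1.32 K.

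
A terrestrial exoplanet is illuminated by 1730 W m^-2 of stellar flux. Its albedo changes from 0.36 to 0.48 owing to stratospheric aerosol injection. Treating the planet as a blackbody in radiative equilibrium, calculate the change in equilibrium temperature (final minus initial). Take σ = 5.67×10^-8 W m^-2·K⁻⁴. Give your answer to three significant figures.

With α = 0.36, T₁ = 264.3 K.
After:  T₂ = [1730·0.52/(4σ)]^(1/4) = 251.0 K.
ΔT = T₂ − T₁ = -13.37 K.

-13.4 K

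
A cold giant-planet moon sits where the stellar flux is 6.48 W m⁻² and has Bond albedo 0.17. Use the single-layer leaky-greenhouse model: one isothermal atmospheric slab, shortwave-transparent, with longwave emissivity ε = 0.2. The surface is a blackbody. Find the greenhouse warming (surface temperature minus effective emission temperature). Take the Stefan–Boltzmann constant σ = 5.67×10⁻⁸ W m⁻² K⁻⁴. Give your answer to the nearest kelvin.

2 K

At the top of the atmosphere, σT_e⁴ = S(1−α)/4 = 1.345 W m⁻², giving T_e = 69.78 K.
Surface balance with a leaky layer gives σT_s⁴ = σT_e⁴·2/(2−ε), so T_s = T_e·[2/(2−0.2)]^(1/4) = 71.65 K.
The atmosphere warms the surface by 1.863 K.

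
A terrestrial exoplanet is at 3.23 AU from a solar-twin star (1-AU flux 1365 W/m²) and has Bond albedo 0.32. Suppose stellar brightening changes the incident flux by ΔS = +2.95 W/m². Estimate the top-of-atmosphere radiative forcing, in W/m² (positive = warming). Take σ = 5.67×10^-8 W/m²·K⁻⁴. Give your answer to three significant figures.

Flux at the orbit: S = 1365/(3.23)² = 130.8 W/m².
Only a fraction (1−α) is absorbed and it's spread over 4πR², so ΔF = (1−α)ΔS/4 = 0.5015 W/m².

0.501 W/m²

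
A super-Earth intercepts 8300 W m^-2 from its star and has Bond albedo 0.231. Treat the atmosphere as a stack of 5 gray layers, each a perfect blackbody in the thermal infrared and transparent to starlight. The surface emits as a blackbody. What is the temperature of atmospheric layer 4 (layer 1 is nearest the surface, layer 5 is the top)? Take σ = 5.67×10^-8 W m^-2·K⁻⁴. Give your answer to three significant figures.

Top-of-atmosphere balance: σT_e⁴ = S(1−α)/4 = 1596 W m^-2 → T_e = 409.6 K.
In the N-layer model, layer k (counted from the surface) has T_k = (N+1−k)^(1/4)·T_e.
With k = 4: T_4 = (5+1−4)^¼·409.6 K = 487.1 K.

487 kelvin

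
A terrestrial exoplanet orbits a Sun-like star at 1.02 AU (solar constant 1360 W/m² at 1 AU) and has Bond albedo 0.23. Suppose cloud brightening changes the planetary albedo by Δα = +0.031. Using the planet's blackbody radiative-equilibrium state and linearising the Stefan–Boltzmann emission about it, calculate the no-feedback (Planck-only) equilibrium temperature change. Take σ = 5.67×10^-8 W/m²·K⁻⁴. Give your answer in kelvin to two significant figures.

-2.6 K

Irradiance scales as 1/d², so S = 1360 W/m² × (1/1.02)² = 1307 W/m².
Unperturbed T_e = [1307·(1−0.23)/(4σ)]^¼ = 258.1 K.
ΔF = −(S/4)Δα = −(1307/4)×(+0.031) = -10.13 W/m².
Linearising σT⁴ gives d(σT⁴)/dT = 4σT_e³ = 3.900 W/m² per K.
Hence the no-feedback warming is ΔF/(4σT_e³) = -2.60 K.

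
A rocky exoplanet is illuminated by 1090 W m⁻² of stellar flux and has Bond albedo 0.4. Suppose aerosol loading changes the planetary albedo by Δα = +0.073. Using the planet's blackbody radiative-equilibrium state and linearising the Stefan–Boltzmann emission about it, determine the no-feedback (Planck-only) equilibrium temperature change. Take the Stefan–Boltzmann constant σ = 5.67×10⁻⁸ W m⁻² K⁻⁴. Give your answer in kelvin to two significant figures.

-7.0 K

Unperturbed T_e = [1090·(1−0.4)/(4σ)]^¼ = 231.7 K.
TOA radiative forcing: ΔF = −S·Δα/4 = −1090·(+0.073)/4 = -19.89 W m⁻².
Linearising σT⁴ gives d(σT⁴)/dT = 4σT_e³ = 2.822 W m⁻² per K.
ΔT₀ = ΔF/λ_P = -19.89/2.822 = -7.05 K.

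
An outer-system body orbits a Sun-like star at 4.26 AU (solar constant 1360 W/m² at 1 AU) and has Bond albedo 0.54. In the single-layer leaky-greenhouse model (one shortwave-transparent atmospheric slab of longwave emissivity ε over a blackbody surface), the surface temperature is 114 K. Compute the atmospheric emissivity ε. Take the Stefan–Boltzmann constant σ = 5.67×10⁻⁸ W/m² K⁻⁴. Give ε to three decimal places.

0.200

Irradiance scales as 1/d², so S = 1360 W/m² × (1/4.26)² = 74.94 W/m².
TOA balance gives T_e = 111.0 K.
T_s⁴ = T_e⁴·2/(2−ε) → ε = 2 − 2(T_e/T_s)⁴ = 2 − 2·(111.0/114)⁴ = 0.2001.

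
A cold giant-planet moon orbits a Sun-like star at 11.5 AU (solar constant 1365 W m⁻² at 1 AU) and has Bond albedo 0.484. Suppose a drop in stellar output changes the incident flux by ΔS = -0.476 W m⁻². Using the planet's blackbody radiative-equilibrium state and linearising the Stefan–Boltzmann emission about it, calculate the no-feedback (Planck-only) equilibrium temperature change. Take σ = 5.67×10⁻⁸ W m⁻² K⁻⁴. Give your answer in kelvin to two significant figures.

Irradiance scales as 1/d², so S = 1365 W m⁻² × (1/11.5)² = 10.32 W m⁻².
Reference equilibrium: T_e = [S(1−α)/(4σ)]^(1/4) = 69.61 K.
ΔF = Δ[S(1−α)]/4 = (1−0.484)·-0.476/4 = -0.06140 W m⁻².
Linearising σT⁴ gives d(σT⁴)/dT = 4σT_e³ = 0.07651 W m⁻² per K.
Hence the no-feedback warming is ΔF/(4σT_e³) = -0.803 K.

-0.80 kelvin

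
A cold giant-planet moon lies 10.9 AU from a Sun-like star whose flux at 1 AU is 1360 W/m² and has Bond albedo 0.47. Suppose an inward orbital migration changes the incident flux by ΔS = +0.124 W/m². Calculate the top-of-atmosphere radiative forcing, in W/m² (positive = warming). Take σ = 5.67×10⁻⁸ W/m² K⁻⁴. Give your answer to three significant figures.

Flux at the orbit: S = 1360/(10.9)² = 11.45 W/m².
Only a fraction (1−α) is absorbed and it's spread over 4πR², so ΔF = (1−α)ΔS/4 = 0.01643 W/m².

0.0164 W/m²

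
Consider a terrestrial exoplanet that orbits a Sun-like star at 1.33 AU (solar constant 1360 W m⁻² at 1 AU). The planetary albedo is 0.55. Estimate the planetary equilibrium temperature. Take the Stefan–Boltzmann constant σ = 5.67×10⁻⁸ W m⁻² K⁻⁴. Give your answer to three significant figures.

By the inverse-square law, S = 1360/1.33² = 768.8 W m⁻².
Absorbed flux (global mean): S(1−α)/4 = 768.8·0.45/4 = 86.49 W m⁻².
Balancing against σT⁴: T = (86.49/5.67×10⁻⁸)^(1/4) = 197.6 K.

198 K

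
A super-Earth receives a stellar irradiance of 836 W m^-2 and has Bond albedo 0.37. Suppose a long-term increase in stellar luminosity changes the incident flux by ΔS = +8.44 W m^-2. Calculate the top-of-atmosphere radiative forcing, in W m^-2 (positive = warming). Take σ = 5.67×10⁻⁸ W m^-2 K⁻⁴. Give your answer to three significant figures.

ΔF = Δ[S(1−α)]/4 = (1−0.37)·+8.44/4 = 1.329 W m^-2.

1.33 W m^-2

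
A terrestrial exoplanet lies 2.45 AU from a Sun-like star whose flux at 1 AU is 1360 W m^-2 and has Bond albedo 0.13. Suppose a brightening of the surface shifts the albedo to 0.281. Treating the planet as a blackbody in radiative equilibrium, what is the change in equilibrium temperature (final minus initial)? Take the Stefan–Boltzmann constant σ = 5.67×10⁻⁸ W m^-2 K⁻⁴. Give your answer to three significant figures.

By the inverse-square law, S = 1360/2.45² = 226.6 W m^-2.
With α = 0.13, T₁ = 171.7 K.
After:  T₂ = [226.6·0.719/(4σ)]^(1/4) = 163.7 K.
ΔT = T₂ − T₁ = -7.991 K.

-7.99 kelvin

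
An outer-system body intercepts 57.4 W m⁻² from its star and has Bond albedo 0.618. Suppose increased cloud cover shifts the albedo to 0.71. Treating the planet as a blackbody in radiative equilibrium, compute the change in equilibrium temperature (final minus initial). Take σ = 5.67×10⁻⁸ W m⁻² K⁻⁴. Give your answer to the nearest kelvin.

Before: T₁ = [57.40·0.382/(4σ)]^(1/4) = 99.16 K.
With α = 0.71, T₂ = 92.56 K.
ΔT = T₂ − T₁ = -6.601 K.

-7 kelvin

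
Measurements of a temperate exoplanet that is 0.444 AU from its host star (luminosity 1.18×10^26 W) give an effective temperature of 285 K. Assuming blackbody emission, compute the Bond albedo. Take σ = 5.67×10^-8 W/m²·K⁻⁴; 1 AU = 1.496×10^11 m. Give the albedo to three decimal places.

Orbital distance: d = 0.444 AU = 6.642×10^10 m.
S = L/(4πd²) = 2128 W/m².
Rearranging the radiative balance, α = 1 − 4σT⁴/S.
σT⁴ = 374.1 W/m², so 4σT⁴ = 1496 W/m².
1−α = 1496/2128 = 0.7030, so α = 0.2970.

0.297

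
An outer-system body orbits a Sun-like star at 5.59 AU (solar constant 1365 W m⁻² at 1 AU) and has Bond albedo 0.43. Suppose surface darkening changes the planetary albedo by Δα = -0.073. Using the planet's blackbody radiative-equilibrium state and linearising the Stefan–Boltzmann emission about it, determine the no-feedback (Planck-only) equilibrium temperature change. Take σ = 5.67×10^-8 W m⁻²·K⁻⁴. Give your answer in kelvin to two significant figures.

Flux at the orbit: S = 1365/(5.59)² = 43.68 W m⁻².
Reference equilibrium: T_e = [S(1−α)/(4σ)]^(1/4) = 102.4 K.
TOA radiative forcing: ΔF = −S·Δα/4 = −43.68·(-0.073)/4 = 0.7972 W m⁻².
Planck response: λ_P = 4σT_e³ = 4·5.67×10⁻⁸·(102.4)³ = 0.2432 W m⁻²/K.
ΔT₀ = ΔF/λ_P = 0.7972/0.2432 = 3.28 K.

3.3 kelvin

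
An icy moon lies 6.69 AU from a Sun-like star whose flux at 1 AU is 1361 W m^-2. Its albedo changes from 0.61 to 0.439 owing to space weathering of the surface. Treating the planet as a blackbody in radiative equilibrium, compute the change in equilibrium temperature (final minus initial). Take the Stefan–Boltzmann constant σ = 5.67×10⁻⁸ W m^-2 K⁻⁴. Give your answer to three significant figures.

8.09 K

Irradiance scales as 1/d², so S = 1361 W m^-2 × (1/6.69)² = 30.41 W m^-2.
With α = 0.61, T₁ = 85.04 K.
After:  T₂ = [30.41·0.561/(4σ)]^(1/4) = 93.13 K.
ΔT = T₂ − T₁ = 8.091 K.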